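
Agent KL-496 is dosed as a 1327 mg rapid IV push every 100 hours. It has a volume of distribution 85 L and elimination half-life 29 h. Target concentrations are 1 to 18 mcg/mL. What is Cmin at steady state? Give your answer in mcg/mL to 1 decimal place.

1.6 mcg/mL

k = ln2/t½ = ln2/29 ≈ 0.023902 h⁻¹; fraction remaining f = e^(−kτ) = e^(−0.023902×100) ≈ 0.0916.
At steady state, accumulation factor R = 1/(1 − e^(−kτ)) ≈ 1.1008.
Single-dose peak C₀ = D/Vd = 1327/85 ≈ 15.612 mcg/mL.
Cmax,ss = C₀/(1 − f) ≈ 15.612/0.9084 ≈ 17.186 mcg/mL.
Steady-state trough Cmin,ss = Cmax,ss·f ≈ 17.186 × 0.0916 ≈ 1.574 mcg/mL.
Trough 1.6 mcg/mL vs MEC 1 mcg/mL: adequate.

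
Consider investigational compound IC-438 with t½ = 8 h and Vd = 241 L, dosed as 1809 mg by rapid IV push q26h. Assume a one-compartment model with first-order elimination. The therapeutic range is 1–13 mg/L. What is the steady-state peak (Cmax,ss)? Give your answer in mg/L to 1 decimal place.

Over one 26-h interval, 26/8 ≈ 3.25 half-lives elapse, leaving f ≈ 0.1051 of each dose.
At steady state, accumulation factor R = 1/(1 − e^(−kτ)) ≈ 1.1174.
Each bolus raises the concentration by D/Vd = 1809/241 ≈ 7.506 mg/L.
Steady-state peak Cmax,ss = C₀·R ≈ 7.506 × 1.1174 ≈ 8.387 mg/L.
Peak 8.4 mg/L vs MTC 13 mg/L: below toxic threshold.

8.4 mg/L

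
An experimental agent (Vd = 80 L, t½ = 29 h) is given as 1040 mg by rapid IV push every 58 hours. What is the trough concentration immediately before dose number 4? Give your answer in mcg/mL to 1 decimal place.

f = (1/2)^(τ/t½) = (1/2)^(58/29) ≈ 0.2500.
C₀ = D/Vd = 1040/80 ≈ 13.000 mcg/mL.
Before the 4th dose, 3 doses have been given. Superposition: Cmin = C₀·(f + f² + … + f^3).
≈ 13.000 × (0.2500 + 0.0625 + 0.0156) ≈ 13.000 × 0.3281 ≈ 4.265 mcg/mL.

4.3 mcg/mL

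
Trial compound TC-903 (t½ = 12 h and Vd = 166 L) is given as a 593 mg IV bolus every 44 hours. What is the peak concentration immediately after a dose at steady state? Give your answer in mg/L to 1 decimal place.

3.9 mg/L

τ/t½ = 44/12 ≈ 3.6667, so fraction remaining f = (1/2)^(44/12) ≈ 0.0787.
Accumulation ratio R = 1/(1 − f) ≈ 1/0.9213 ≈ 1.0854.
Single-dose peak C₀ = D/Vd = 593/166 ≈ 3.572 mg/L.
Steady-state peak Cmax,ss = C₀·R ≈ 3.572 × 1.0854 ≈ 3.877 mg/L.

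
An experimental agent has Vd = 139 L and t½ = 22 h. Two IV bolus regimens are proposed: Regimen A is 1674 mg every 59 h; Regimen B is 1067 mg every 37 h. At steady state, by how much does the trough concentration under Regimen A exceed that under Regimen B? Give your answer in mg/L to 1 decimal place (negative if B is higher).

Regimen A: f = (1/2)^(59/22) ≈ 0.1558; Cmin,ss = (1674/139)·f/(1−f) ≈ 2.223 mg/L.
Regimen B: f = (1/2)^(37/22) ≈ 0.3117; Cmin,ss = (1067/139)·f/(1−f) ≈ 3.476 mg/L.
Difference ≈ 2.223 − 3.476 ≈ -1.253 mg/L.

-1.3 mg/L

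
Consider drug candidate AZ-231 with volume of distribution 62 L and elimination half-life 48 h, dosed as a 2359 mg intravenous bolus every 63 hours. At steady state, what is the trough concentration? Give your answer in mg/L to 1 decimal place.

k = ln2/t½ = ln2/48 ≈ 0.014441 h⁻¹; fraction remaining f = e^(−kτ) = e^(−0.014441×63) ≈ 0.4026.
Accumulation ratio R = 1/(1 − f) ≈ 1/0.5974 ≈ 1.6739.
Single-dose peak C₀ = D/Vd = 2359/62 ≈ 38.048 mg/L.
Cmax,ss = C₀/(1 − f) ≈ 38.048/0.5974 ≈ 63.689 mg/L.
Steady-state trough Cmin,ss = Cmax,ss·f ≈ 63.689 × 0.4026 ≈ 25.641 mg/L.

25.6 mg/L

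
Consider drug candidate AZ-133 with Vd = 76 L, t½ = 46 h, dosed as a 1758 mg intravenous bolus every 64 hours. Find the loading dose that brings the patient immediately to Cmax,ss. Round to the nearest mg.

2841 mg

f = (1/2)^(64/46) ≈ 0.381220; accumulation ratio R = 1/(1−f) ≈ 1.61608.
Loading dose to hit Cmax,ss on first dose: D_load = D_maint·R ≈ 1758 × 1.61608 ≈ 2841.07 mg.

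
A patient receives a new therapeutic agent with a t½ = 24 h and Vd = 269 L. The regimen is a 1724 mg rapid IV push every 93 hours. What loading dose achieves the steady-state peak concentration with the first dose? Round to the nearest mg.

1850 mg

f = (1/2)^(93/24) ≈ 0.068157; accumulation ratio R = 1/(1−f) ≈ 1.07314.
Loading dose to hit Cmax,ss on first dose: D_load = D_maint·R ≈ 1724 × 1.07314 ≈ 1850.09 mg.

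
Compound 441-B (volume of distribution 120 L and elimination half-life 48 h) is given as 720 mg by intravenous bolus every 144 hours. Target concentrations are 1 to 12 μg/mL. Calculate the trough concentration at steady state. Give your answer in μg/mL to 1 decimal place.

0.9 μg/mL

τ = 144 h = 3 half-lives, so f = (1/2)^3 = 0.125.
At steady state, R = 1/(1 − 0.125) = 8/7.
Single-dose peak C₀ = D/Vd = 720/120 = 6 μg/mL.
Steady-state peak Cmax,ss = C₀·R = 6 × 8/7 ≈ 6.857 μg/mL.
Steady-state trough Cmin,ss = Cmax,ss·f ≈ 6.857 × 0.125 ≈ 0.857 μg/mL.
Trough 0.9 μg/mL vs MEC 1 μg/mL: subtherapeutic.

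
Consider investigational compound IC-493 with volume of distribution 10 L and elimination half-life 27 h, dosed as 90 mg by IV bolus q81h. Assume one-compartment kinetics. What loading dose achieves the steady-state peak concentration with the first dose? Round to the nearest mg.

f = (1/2)^(81/27) ≈ 0.125000; accumulation ratio R = 1/(1−f) ≈ 1.14286.
Loading dose to hit Cmax,ss on first dose: D_load = D_maint·R ≈ 90 × 1.14286 ≈ 102.86 mg.

103 mg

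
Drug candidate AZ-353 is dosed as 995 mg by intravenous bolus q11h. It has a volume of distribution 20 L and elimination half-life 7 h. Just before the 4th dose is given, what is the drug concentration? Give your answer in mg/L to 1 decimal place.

24.3 mg/L

f = (1/2)^(τ/t½) = (1/2)^(11/7) ≈ 0.3365.
C₀ = D/Vd = 995/20 ≈ 49.750 mg/L.
Before the 4th dose, 3 doses have been given. Superposition: Cmin = C₀·(f + f² + … + f^3).
≈ 49.750 × (0.3365 + 0.1132 + 0.0381) ≈ 49.750 × 0.4878 ≈ 24.268 mg/L.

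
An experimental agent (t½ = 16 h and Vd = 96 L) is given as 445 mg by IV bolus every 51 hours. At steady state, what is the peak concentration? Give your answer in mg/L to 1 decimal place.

5.2 mg/L

Over one 51-h interval, 51/16 ≈ 3.1875 half-lives elapse, leaving f ≈ 0.1098 of each dose.
Accumulation ratio R = 1/(1 − f) ≈ 1/0.8902 ≈ 1.1233.
Each bolus raises the concentration by D/Vd = 445/96 ≈ 4.635 mg/L.
Steady-state peak Cmax,ss = C₀·R ≈ 4.635 × 1.1233 ≈ 5.206 mg/L.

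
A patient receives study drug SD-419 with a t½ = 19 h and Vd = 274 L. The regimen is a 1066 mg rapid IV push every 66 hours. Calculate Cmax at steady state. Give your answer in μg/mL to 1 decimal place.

4.3 μg/mL

τ/t½ = 66/19 ≈ 3.4737, so fraction remaining f = (1/2)^(66/19) ≈ 0.0900.
At steady state, accumulation factor R = 1/(1 − e^(−kτ)) ≈ 1.0989.
Single-dose peak C₀ = D/Vd = 1066/274 ≈ 3.891 μg/mL.
Cmax,ss = C₀/(1 − f) ≈ 3.891/0.9100 ≈ 4.276 μg/mL.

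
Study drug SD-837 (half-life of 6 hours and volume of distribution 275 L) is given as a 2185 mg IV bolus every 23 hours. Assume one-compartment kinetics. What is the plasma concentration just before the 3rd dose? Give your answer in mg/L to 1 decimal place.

0.6 mg/L

f = (1/2)^(τ/t½) = (1/2)^(23/6) ≈ 0.0702.
C₀ = D/Vd = 2185/275 ≈ 7.945 mg/L.
Before the 3rd dose, 2 doses have been given. Superposition: Cmin = C₀·(f + f²).
≈ 7.945 × (0.0702 + 0.0049) ≈ 7.945 × 0.0751 ≈ 0.597 mg/L.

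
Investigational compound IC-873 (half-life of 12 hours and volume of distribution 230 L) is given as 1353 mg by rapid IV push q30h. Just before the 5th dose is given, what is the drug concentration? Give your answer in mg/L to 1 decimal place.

f = (1/2)^(τ/t½) = (1/2)^(30/12) ≈ 0.1768.
C₀ = D/Vd = 1353/230 ≈ 5.883 mg/L.
Before the 5th dose, 4 doses have been given. Superposition: Cmin = C₀·(f + f² + … + f^4).
≈ 5.883 × (0.1768 + 0.0313 + 0.0055 + 0.0010) ≈ 5.883 × 0.2146 ≈ 1.262 mg/L.

1.3 mg/L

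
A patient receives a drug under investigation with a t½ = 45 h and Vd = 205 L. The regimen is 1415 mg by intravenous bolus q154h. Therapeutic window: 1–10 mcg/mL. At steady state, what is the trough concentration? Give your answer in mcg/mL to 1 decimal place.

Over one 154-h interval, 154/45 ≈ 3.4222 half-lives elapse, leaving f ≈ 0.0933 of each dose.
At steady state, accumulation factor R = 1/(1 − e^(−kτ)) ≈ 1.1029.
Single-dose peak C₀ = D/Vd = 1415/205 ≈ 6.902 mcg/mL.
Steady-state peak Cmax,ss = C₀·R ≈ 6.902 × 1.1029 ≈ 7.612 mcg/mL.
Steady-state trough Cmin,ss = Cmax,ss·f ≈ 7.612 × 0.0933 ≈ 0.710 mcg/mL.
Trough 0.7 mcg/mL vs MEC 1 mcg/mL: subtherapeutic.

0.7 mcg/mL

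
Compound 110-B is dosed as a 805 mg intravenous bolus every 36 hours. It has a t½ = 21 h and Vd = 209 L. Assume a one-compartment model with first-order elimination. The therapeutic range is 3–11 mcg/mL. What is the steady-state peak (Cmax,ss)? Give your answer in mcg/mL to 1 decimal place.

Over one 36-h interval, 36/21 ≈ 1.7143 half-lives elapse, leaving f ≈ 0.3048 of each dose.
At steady state, accumulation factor R = 1/(1 − e^(−kτ)) ≈ 1.4384.
Single-dose peak C₀ = D/Vd = 805/209 ≈ 3.852 mcg/mL.
Cmax,ss = C₀/(1 − f) ≈ 3.852/0.6952 ≈ 5.541 mcg/mL.
Peak 5.5 mcg/mL vs MTC 11 mcg/mL: below toxic threshold.

5.5 mcg/mL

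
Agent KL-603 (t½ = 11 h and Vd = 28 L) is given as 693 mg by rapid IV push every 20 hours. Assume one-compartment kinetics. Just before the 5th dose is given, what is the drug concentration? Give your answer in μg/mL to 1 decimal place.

f = (1/2)^(τ/t½) = (1/2)^(20/11) ≈ 0.2836.
C₀ = D/Vd = 693/28 ≈ 24.750 μg/mL.
Before the 5th dose, 4 doses have been given. Superposition: Cmin = C₀·(f + f² + … + f^4).
≈ 24.750 × (0.2836 + 0.0804 + 0.0228 + 0.0065) ≈ 24.750 × 0.3933 ≈ 9.734 μg/mL.

9.7 μg/mL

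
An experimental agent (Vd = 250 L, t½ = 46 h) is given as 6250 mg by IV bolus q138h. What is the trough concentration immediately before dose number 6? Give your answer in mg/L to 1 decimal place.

3.6 mg/L

f = (1/2)^(τ/t½) = (1/2)^(138/46) ≈ 0.1250.
C₀ = D/Vd = 6250/250 ≈ 25.000 mg/L.
Before the 6th dose, 5 doses have been given. Superposition: Cmin = C₀·(f + f² + … + f^5).
≈ 25.000 × (0.1250 + 0.0156 + 0.0020 + 0.0002 + 0.0000) ≈ 25.000 × 0.1428 ≈ 3.570 mg/L.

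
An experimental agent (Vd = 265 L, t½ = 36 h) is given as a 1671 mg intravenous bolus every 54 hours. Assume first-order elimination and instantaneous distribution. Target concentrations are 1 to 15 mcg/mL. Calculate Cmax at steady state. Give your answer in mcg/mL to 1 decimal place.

k = ln2/t½ = ln2/36 ≈ 0.019254 h⁻¹; fraction remaining f = e^(−kτ) = e^(−0.019254×54) ≈ 0.3536.
Accumulation ratio R = 1/(1 − f) ≈ 1/0.6464 ≈ 1.5470.
Each bolus raises the concentration by D/Vd = 1671/265 ≈ 6.306 mcg/mL.
Steady-state peak Cmax,ss = C₀·R ≈ 6.306 × 1.5470 ≈ 9.755 mcg/mL.
Peak 9.8 mcg/mL vs MTC 15 mcg/mL: below toxic threshold.

9.8 mcg/mL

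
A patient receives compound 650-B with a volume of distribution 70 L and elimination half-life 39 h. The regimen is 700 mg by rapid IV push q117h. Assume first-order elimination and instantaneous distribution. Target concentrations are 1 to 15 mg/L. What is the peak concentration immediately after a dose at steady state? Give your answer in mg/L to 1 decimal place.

11.4 mg/L

The dosing interval is 3 half-lives, so f = 2^(−3) = 0.125.
Accumulation ratio R = 1/(1 − f) = 1/0.875 = 8/7.
Single-dose peak C₀ = D/Vd = 700/70 = 10 mg/L.
Steady-state peak Cmax,ss = C₀·R = 10 × 8/7 ≈ 11.429 mg/L.
Peak 11.4 mg/L vs MTC 15 mg/L: below toxic threshold.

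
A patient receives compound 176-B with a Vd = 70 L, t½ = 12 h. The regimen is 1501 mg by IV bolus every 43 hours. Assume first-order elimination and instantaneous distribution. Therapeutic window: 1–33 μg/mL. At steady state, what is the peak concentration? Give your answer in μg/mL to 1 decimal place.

Over one 43-h interval, 43/12 ≈ 3.5833 half-lives elapse, leaving f ≈ 0.0834 of each dose.
Accumulation ratio R = 1/(1 − f) ≈ 1/0.9166 ≈ 1.0910.
Single-dose peak C₀ = D/Vd = 1501/70 ≈ 21.443 μg/mL.
Steady-state peak Cmax,ss = C₀·R ≈ 21.443 × 1.0910 ≈ 23.394 μg/mL.
Peak 23.4 μg/mL vs MTC 33 μg/mL: below toxic threshold.

23.4 μg/mL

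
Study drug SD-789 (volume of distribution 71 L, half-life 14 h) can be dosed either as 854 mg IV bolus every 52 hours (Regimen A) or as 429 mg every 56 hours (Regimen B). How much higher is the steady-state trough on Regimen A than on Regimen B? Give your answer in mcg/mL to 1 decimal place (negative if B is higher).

0.6 mcg/mL

Regimen A: f = (1/2)^(52/14) ≈ 0.0762; Cmin,ss = (854/71)·f/(1−f) ≈ 0.992 mcg/mL.
Regimen B: f = (1/2)^(56/14) ≈ 0.0625; Cmin,ss = (429/71)·f/(1−f) ≈ 0.403 mcg/mL.
Difference ≈ 0.992 − 0.403 ≈ 0.589 mcg/mL.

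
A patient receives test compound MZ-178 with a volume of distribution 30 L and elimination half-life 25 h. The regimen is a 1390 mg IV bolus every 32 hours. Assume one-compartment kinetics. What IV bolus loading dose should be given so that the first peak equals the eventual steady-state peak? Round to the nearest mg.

2363 mg

f = (1/2)^(32/25) ≈ 0.411796; accumulation ratio R = 1/(1−f) ≈ 1.70009.
Loading dose to hit Cmax,ss on first dose: D_load = D_maint·R ≈ 1390 × 1.70009 ≈ 2363.13 mg.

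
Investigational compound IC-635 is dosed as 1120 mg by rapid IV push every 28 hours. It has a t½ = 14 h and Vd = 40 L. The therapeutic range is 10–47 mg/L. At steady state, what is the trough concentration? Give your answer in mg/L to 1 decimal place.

9.3 mg/L

The dosing interval is 2 half-lives, so f = 2^(−2) = 0.25.
At steady state, R = 1/(1 − 0.25) = 4/3.
Single-dose peak C₀ = D/Vd = 1120/40 = 28 mg/L.
Steady-state peak Cmax,ss = C₀·R = 28 × 4/3 ≈ 37.333 mg/L.
Steady-state trough Cmin,ss = Cmax,ss·f ≈ 37.333 × 0.25 ≈ 9.333 mg/L.
Trough 9.3 mg/L vs MEC 10 mg/L: subtherapeutic.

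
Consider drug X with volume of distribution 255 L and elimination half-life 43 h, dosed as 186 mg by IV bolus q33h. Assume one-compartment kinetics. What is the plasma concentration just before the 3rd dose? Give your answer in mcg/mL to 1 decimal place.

f = (1/2)^(τ/t½) = (1/2)^(33/43) ≈ 0.5875.
C₀ = D/Vd = 186/255 ≈ 0.729 mcg/mL.
Before the 3rd dose, 2 doses have been given. Superposition: Cmin = C₀·(f + f²).
≈ 0.729 × (0.5875 + 0.3452) ≈ 0.729 × 0.9327 ≈ 0.680 mcg/mL.

0.7 mcg/mL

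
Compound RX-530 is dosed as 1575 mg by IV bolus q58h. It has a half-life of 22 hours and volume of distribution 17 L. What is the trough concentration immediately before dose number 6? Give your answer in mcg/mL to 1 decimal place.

f = (1/2)^(τ/t½) = (1/2)^(58/22) ≈ 0.1608.
C₀ = D/Vd = 1575/17 ≈ 92.647 mcg/mL.
Before the 6th dose, 5 doses have been given. Superposition: Cmin = C₀·(f + f² + … + f^5).
≈ 92.647 × (0.1608 + 0.0259 + 0.0042 + 0.0007 + 0.0001) ≈ 92.647 × 0.1917 ≈ 17.760 mcg/mL.

17.8 mcg/mL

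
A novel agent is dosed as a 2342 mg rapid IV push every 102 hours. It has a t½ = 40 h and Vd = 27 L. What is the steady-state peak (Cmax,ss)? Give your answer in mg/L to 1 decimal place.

104.6 mg/L

Over one 102-h interval, 102/40 ≈ 2.55 half-lives elapse, leaving f ≈ 0.1708 of each dose.
Accumulation ratio R = 1/(1 − f) ≈ 1/0.8292 ≈ 1.2060.
Single-dose peak C₀ = D/Vd = 2342/27 ≈ 86.741 mg/L.
Cmax,ss = C₀/(1 − f) ≈ 86.741/0.8292 ≈ 104.608 mg/L.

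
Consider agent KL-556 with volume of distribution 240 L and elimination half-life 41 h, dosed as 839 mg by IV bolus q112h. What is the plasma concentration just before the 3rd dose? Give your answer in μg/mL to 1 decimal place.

f = (1/2)^(τ/t½) = (1/2)^(112/41) ≈ 0.1505.
C₀ = D/Vd = 839/240 ≈ 3.496 μg/mL.
Before the 3rd dose, 2 doses have been given. Superposition: Cmin = C₀·(f + f²).
≈ 3.496 × (0.1505 + 0.0227) ≈ 3.496 × 0.1732 ≈ 0.606 μg/mL.

0.6 μg/mL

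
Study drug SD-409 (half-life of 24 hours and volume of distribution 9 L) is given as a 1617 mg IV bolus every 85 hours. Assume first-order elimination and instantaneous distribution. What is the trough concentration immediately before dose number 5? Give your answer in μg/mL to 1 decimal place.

f = (1/2)^(τ/t½) = (1/2)^(85/24) ≈ 0.0859.
C₀ = D/Vd = 1617/9 ≈ 179.667 μg/mL.
Before the 5th dose, 4 doses have been given. Superposition: Cmin = C₀·(f + f² + … + f^4).
≈ 179.667 × (0.0859 + 0.0074 + 0.0006 + 0.0001) ≈ 179.667 × 0.0940 ≈ 16.889 μg/mL.

16.9 μg/mL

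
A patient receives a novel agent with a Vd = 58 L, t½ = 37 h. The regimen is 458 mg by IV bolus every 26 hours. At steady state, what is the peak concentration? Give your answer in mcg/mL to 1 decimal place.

20.5 mcg/mL

τ/t½ = 26/37 ≈ 0.7027, so fraction remaining f = (1/2)^(26/37) ≈ 0.6144.
Accumulation ratio R = 1/(1 − f) ≈ 1/0.3856 ≈ 2.5934.
Single-dose peak C₀ = D/Vd = 458/58 ≈ 7.897 mcg/mL.
Cmax,ss = C₀/(1 − f) ≈ 7.897/0.3856 ≈ 20.480 mcg/mL.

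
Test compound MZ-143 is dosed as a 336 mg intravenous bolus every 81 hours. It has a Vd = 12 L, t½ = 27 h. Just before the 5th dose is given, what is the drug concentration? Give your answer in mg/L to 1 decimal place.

4.0 mg/L

f = (1/2)^(τ/t½) = (1/2)^(81/27) ≈ 0.1250.
C₀ = D/Vd = 336/12 ≈ 28.000 mg/L.
Before the 5th dose, 4 doses have been given. Superposition: Cmin = C₀·(f + f² + … + f^4).
≈ 28.000 × (0.1250 + 0.0156 + 0.0020 + 0.0002) ≈ 28.000 × 0.1428 ≈ 3.998 mg/L.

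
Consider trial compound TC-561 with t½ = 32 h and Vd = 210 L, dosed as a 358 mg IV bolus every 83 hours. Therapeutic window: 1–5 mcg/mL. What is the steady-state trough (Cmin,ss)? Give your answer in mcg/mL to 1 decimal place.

0.3 mcg/mL

Over one 83-h interval, 83/32 ≈ 2.5938 half-lives elapse, leaving f ≈ 0.1657 of each dose.
Accumulation ratio R = 1/(1 − f) ≈ 1/0.8343 ≈ 1.1986.
Single-dose peak C₀ = D/Vd = 358/210 ≈ 1.705 mcg/mL.
Cmax,ss = C₀/(1 − f) ≈ 1.705/0.8343 ≈ 2.044 mcg/mL.
One interval later, Cmin,ss = Cmax,ss·e^(−kτ) ≈ 2.044 × 0.1657 ≈ 0.339 mcg/mL.
Trough 0.3 mcg/mL vs MEC 1 mcg/mL: subtherapeutic.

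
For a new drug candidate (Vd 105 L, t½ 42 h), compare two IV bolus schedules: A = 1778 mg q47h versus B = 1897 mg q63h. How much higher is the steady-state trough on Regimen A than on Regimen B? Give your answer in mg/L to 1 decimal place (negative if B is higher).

Regimen A: f = (1/2)^(47/42) ≈ 0.4604; Cmin,ss = (1778/105)·f/(1−f) ≈ 14.448 mg/L.
Regimen B: f = (1/2)^(63/42) ≈ 0.3536; Cmin,ss = (1897/105)·f/(1−f) ≈ 9.883 mg/L.
Difference ≈ 14.448 − 9.883 ≈ 4.565 mg/L.

4.6 mg/L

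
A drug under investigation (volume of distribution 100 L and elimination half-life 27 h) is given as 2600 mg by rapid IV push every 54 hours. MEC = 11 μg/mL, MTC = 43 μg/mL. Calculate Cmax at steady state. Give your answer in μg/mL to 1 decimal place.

The dosing interval is 2 half-lives, so f = 2^(−2) = 0.25.
At steady state, R = 1/(1 − 0.25) = 4/3.
Single-dose peak C₀ = D/Vd = 2600/100 = 26 μg/mL.
Steady-state peak Cmax,ss = C₀·R = 26 × 4/3 ≈ 34.667 μg/mL.
Peak 34.7 μg/mL vs MTC 43 μg/mL: below toxic threshold.

34.7 μg/mL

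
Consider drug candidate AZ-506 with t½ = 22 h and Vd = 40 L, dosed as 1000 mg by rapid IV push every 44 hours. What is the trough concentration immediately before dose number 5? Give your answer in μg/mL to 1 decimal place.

f = (1/2)^(τ/t½) = (1/2)^(44/22) ≈ 0.2500.
C₀ = D/Vd = 1000/40 ≈ 25.000 μg/mL.
Before the 5th dose, 4 doses have been given. Superposition: Cmin = C₀·(f + f² + … + f^4).
≈ 25.000 × (0.2500 + 0.0625 + 0.0156 + 0.0039) ≈ 25.000 × 0.3320 ≈ 8.300 μg/mL.

8.3 μg/mL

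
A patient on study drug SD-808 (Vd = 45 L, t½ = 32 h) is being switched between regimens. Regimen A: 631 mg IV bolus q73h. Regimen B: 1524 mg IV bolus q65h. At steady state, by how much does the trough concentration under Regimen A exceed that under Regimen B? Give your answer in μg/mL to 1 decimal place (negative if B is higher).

Regimen A: f = (1/2)^(73/32) ≈ 0.2057; Cmin,ss = (631/45)·f/(1−f) ≈ 3.631 μg/mL.
Regimen B: f = (1/2)^(65/32) ≈ 0.2446; Cmin,ss = (1524/45)·f/(1−f) ≈ 10.966 μg/mL.
Difference ≈ 3.631 − 10.966 ≈ -7.335 μg/mL.

-7.3 μg/mL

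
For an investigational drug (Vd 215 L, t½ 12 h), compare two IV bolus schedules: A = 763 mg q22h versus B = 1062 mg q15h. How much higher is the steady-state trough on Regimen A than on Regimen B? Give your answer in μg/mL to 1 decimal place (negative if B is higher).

-2.2 μg/mL

Regimen A: f = (1/2)^(22/12) ≈ 0.2806; Cmin,ss = (763/215)·f/(1−f) ≈ 1.384 μg/mL.
Regimen B: f = (1/2)^(15/12) ≈ 0.4204; Cmin,ss = (1062/215)·f/(1−f) ≈ 3.583 μg/mL.
Difference ≈ 1.384 − 3.583 ≈ -2.199 μg/mL.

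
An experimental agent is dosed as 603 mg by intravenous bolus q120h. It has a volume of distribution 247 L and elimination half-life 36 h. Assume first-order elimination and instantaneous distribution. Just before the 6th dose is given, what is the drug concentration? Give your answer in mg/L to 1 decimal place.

f = (1/2)^(τ/t½) = (1/2)^(120/36) ≈ 0.0992.
C₀ = D/Vd = 603/247 ≈ 2.441 mg/L.
Before the 6th dose, 5 doses have been given. Superposition: Cmin = C₀·(f + f² + … + f^5).
≈ 2.441 × (0.0992 + 0.0098 + 0.0010 + 0.0001 + 0.0000) ≈ 2.441 × 0.1101 ≈ 0.269 mg/L.

0.3 mg/L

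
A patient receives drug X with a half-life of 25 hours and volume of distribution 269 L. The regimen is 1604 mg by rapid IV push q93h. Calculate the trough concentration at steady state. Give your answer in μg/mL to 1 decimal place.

0.5 μg/mL

Over one 93-h interval, 93/25 ≈ 3.72 half-lives elapse, leaving f ≈ 0.0759 of each dose.
Each bolus raises the concentration by D/Vd = 1604/269 ≈ 5.963 μg/mL.
Steady-state trough Cmin,ss = C₀·f/(1−f) ≈ 5.963 × 0.0759/0.9241 ≈ 0.490 μg/mL.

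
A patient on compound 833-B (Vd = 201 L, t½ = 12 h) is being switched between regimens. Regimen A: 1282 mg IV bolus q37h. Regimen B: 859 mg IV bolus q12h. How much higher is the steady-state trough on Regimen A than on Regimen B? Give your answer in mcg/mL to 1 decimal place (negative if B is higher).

-3.4 mcg/mL

Regimen A: f = (1/2)^(37/12) ≈ 0.1180; Cmin,ss = (1282/201)·f/(1−f) ≈ 0.853 mcg/mL.
Regimen B: f = (1/2)^(12/12) ≈ 0.5000; Cmin,ss = (859/201)·f/(1−f) ≈ 4.274 mcg/mL.
Difference ≈ 0.853 − 4.274 ≈ -3.421 mcg/mL.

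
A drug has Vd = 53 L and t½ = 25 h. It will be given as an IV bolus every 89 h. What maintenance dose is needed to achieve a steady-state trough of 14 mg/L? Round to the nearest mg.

8009 mg

τ/t½ = 89/25 ≈ 3.56, so f = (1/2)^(89/25) ≈ 0.084788.
Cmin,ss = (D/Vd)·f/(1−f), so D = Cmin,ss·Vd·(1−f)/f.
D = 14 × 53 × (1−f)/f ≈ 14 × 53 × 10.79412 ≈ 8009.24 mg.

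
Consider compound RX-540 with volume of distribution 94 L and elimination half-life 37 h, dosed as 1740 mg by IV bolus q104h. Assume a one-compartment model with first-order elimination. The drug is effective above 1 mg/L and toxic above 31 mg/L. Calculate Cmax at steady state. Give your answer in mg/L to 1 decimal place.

21.6 mg/L

Over one 104-h interval, 104/37 ≈ 2.8108 half-lives elapse, leaving f ≈ 0.1425 of each dose.
Accumulation ratio R = 1/(1 − f) ≈ 1/0.8575 ≈ 1.1662.
Single-dose peak C₀ = D/Vd = 1740/94 ≈ 18.511 mg/L.
Steady-state peak Cmax,ss = C₀·R ≈ 18.511 × 1.1662 ≈ 21.588 mg/L.
Peak 21.6 mg/L vs MTC 31 mg/L: below toxic threshold.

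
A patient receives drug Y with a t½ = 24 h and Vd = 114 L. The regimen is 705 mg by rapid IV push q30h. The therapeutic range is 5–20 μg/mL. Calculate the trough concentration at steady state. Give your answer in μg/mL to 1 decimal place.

4.5 μg/mL

τ/t½ = 30/24 ≈ 1.25, so fraction remaining f = (1/2)^(30/24) ≈ 0.4204.
At steady state, accumulation factor R = 1/(1 − e^(−kτ)) ≈ 1.7253.
Each bolus raises the concentration by D/Vd = 705/114 ≈ 6.184 μg/mL.
Steady-state peak Cmax,ss = C₀·R ≈ 6.184 × 1.7253 ≈ 10.669 μg/mL.
Steady-state trough Cmin,ss = Cmax,ss·f ≈ 10.669 × 0.4204 ≈ 4.485 μg/mL.
Trough 4.5 μg/mL vs MEC 5 μg/mL: subtherapeutic.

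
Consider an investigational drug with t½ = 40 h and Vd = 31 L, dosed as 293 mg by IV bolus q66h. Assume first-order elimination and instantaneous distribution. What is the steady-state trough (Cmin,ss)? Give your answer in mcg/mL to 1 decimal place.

k = ln2/t½ = ln2/40 ≈ 0.017329 h⁻¹; fraction remaining f = e^(−kτ) = e^(−0.017329×66) ≈ 0.3186.
Accumulation ratio R = 1/(1 − f) ≈ 1/0.6814 ≈ 1.4676.
Single-dose peak C₀ = D/Vd = 293/31 ≈ 9.452 mcg/mL.
Cmax,ss = C₀/(1 − f) ≈ 9.452/0.6814 ≈ 13.871 mcg/mL.
Steady-state trough Cmin,ss = Cmax,ss·f ≈ 13.871 × 0.3186 ≈ 4.419 mcg/mL.

4.4 mcg/mL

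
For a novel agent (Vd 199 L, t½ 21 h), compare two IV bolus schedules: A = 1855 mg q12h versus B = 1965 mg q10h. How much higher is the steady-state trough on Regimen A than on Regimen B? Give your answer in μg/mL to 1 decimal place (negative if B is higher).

-6.1 μg/mL

Regimen A: f = (1/2)^(12/21) ≈ 0.6730; Cmin,ss = (1855/199)·f/(1−f) ≈ 19.185 μg/mL.
Regimen B: f = (1/2)^(10/21) ≈ 0.7189; Cmin,ss = (1965/199)·f/(1−f) ≈ 25.253 μg/mL.
Difference ≈ 19.185 − 25.253 ≈ -6.068 μg/mL.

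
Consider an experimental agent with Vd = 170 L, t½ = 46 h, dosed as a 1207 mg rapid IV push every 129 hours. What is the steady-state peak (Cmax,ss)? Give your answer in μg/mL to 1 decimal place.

8.3 μg/mL

Over one 129-h interval, 129/46 ≈ 2.8043 half-lives elapse, leaving f ≈ 0.1432 of each dose.
At steady state, accumulation factor R = 1/(1 − e^(−kτ)) ≈ 1.1671.
Each bolus raises the concentration by D/Vd = 1207/170 ≈ 7.100 μg/mL.
Steady-state peak Cmax,ss = C₀·R ≈ 7.100 × 1.1671 ≈ 8.286 μg/mL.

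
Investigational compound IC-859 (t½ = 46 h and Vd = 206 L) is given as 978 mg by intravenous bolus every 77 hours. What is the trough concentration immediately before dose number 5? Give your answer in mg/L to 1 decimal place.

f = (1/2)^(τ/t½) = (1/2)^(77/46) ≈ 0.3134.
C₀ = D/Vd = 978/206 ≈ 4.748 mg/L.
Before the 5th dose, 4 doses have been given. Superposition: Cmin = C₀·(f + f² + … + f^4).
≈ 4.748 × (0.3134 + 0.0982 + 0.0308 + 0.0096) ≈ 4.748 × 0.4520 ≈ 2.146 mg/L.

2.1 mg/L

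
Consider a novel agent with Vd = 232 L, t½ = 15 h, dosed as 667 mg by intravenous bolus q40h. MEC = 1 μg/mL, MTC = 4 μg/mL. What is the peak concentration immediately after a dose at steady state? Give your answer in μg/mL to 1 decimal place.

3.4 μg/mL

k = ln2/t½ = ln2/15 ≈ 0.046210 h⁻¹; fraction remaining f = e^(−kτ) = e^(−0.046210×40) ≈ 0.1575.
At steady state, accumulation factor R = 1/(1 − e^(−kτ)) ≈ 1.1869.
Each bolus raises the concentration by D/Vd = 667/232 ≈ 2.875 μg/mL.
Cmax,ss = C₀/(1 − f) ≈ 2.875/0.8425 ≈ 3.412 μg/mL.
Peak 3.4 μg/mL vs MTC 4 μg/mL: below toxic threshold.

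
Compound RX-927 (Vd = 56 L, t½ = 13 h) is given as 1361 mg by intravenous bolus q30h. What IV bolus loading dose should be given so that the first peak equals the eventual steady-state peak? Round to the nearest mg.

f = (1/2)^(30/13) ≈ 0.201983; accumulation ratio R = 1/(1−f) ≈ 1.25311.
Loading dose to hit Cmax,ss on first dose: D_load = D_maint·R ≈ 1361 × 1.25311 ≈ 1705.48 mg.

1705 mg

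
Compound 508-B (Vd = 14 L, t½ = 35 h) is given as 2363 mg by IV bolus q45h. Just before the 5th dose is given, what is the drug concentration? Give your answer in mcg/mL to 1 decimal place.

114.1 mcg/mL

f = (1/2)^(τ/t½) = (1/2)^(45/35) ≈ 0.4102.
C₀ = D/Vd = 2363/14 ≈ 168.786 mcg/mL.
Before the 5th dose, 4 doses have been given. Superposition: Cmin = C₀·(f + f² + … + f^4).
≈ 168.786 × (0.4102 + 0.1683 + 0.0690 + 0.0283) ≈ 168.786 × 0.6758 ≈ 114.066 mcg/mL.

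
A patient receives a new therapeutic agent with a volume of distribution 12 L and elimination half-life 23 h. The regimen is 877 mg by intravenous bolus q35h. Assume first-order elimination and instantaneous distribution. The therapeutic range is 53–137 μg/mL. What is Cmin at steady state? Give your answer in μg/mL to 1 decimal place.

τ/t½ = 35/23 ≈ 1.5217, so fraction remaining f = (1/2)^(35/23) ≈ 0.3483.
Accumulation ratio R = 1/(1 − f) ≈ 1/0.6517 ≈ 1.5344.
Each bolus raises the concentration by D/Vd = 877/12 ≈ 73.083 μg/mL.
Steady-state peak Cmax,ss = C₀·R ≈ 73.083 × 1.5344 ≈ 112.139 μg/mL.
One interval later, Cmin,ss = Cmax,ss·e^(−kτ) ≈ 112.139 × 0.3483 ≈ 39.058 μg/mL.
Trough 39.1 μg/mL vs MEC 53 μg/mL: subtherapeutic.

39.1 μg/mL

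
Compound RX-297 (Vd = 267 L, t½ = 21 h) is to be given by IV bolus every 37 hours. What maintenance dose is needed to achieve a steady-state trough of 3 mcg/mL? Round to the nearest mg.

1916 mg

τ/t½ = 37/21 ≈ 1.7619, so f = (1/2)^(37/21) ≈ 0.294859.
Cmin,ss = (D/Vd)·f/(1−f), so D = Cmin,ss·Vd·(1−f)/f.
D = 3 × 267 × (1−f)/f ≈ 3 × 267 × 2.39145 ≈ 1915.55 mg.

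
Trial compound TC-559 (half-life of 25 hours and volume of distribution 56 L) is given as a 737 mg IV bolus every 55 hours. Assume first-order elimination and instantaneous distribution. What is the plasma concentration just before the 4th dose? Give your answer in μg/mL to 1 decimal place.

3.6 μg/mL

f = (1/2)^(τ/t½) = (1/2)^(55/25) ≈ 0.2176.
C₀ = D/Vd = 737/56 ≈ 13.161 μg/mL.
Before the 4th dose, 3 doses have been given. Superposition: Cmin = C₀·(f + f² + … + f^3).
≈ 13.161 × (0.2176 + 0.0473 + 0.0103) ≈ 13.161 × 0.2752 ≈ 3.622 μg/mL.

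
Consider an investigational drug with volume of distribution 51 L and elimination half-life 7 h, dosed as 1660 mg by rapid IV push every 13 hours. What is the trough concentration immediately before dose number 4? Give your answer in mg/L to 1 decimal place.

12.1 mg/L

f = (1/2)^(τ/t½) = (1/2)^(13/7) ≈ 0.2760.
C₀ = D/Vd = 1660/51 ≈ 32.549 mg/L.
Before the 4th dose, 3 doses have been given. Superposition: Cmin = C₀·(f + f² + … + f^3).
≈ 32.549 × (0.2760 + 0.0762 + 0.0210) ≈ 32.549 × 0.3732 ≈ 12.147 mg/L.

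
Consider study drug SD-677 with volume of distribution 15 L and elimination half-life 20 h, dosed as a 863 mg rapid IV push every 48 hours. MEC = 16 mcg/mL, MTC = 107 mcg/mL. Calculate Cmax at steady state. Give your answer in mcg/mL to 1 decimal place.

71.0 mcg/mL

Over one 48-h interval, 48/20 ≈ 2.4 half-lives elapse, leaving f ≈ 0.1895 of each dose.
Accumulation ratio R = 1/(1 − f) ≈ 1/0.8105 ≈ 1.2338.
Single-dose peak C₀ = D/Vd = 863/15 ≈ 57.533 mcg/mL.
Cmax,ss = C₀/(1 − f) ≈ 57.533/0.8105 ≈ 70.985 mcg/mL.
Peak 71.0 mcg/mL vs MTC 107 mcg/mL: below toxic threshold.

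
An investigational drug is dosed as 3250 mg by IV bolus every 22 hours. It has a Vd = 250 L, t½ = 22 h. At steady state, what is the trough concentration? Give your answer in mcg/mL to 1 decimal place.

13.0 mcg/mL

The dosing interval is 1 half-life, so f = 2^(−1) = 0.5.
At steady state, R = 1/(1 − 0.5) = 2/1.
Single-dose peak C₀ = D/Vd = 3250/250 = 13 mcg/mL.
Steady-state peak Cmax,ss = C₀·R = 13 × 2/1 ≈ 26.000 mcg/mL.
Steady-state trough Cmin,ss = Cmax,ss·f ≈ 26.000 × 0.5 ≈ 13.000 mcg/mL.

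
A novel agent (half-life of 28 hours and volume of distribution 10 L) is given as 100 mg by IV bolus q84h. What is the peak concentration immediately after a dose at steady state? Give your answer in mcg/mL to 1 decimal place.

The dosing interval is 3 half-lives, so f = 2^(−3) = 0.125.
Accumulation ratio R = 1/(1 − f) = 1/0.875 = 8/7.
Single-dose peak C₀ = D/Vd = 100/10 = 10 mcg/mL.
Steady-state peak Cmax,ss = C₀·R = 10 × 8/7 ≈ 11.429 mcg/mL.

11.4 mcg/mL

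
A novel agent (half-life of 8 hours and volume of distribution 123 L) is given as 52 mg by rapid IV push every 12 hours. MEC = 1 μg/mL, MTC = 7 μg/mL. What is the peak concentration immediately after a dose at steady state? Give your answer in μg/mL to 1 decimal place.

0.7 μg/mL

τ/t½ = 12/8 ≈ 1.5, so fraction remaining f = (1/2)^(12/8) ≈ 0.3536.
At steady state, accumulation factor R = 1/(1 − e^(−kτ)) ≈ 1.5470.
Each bolus raises the concentration by D/Vd = 52/123 ≈ 0.423 μg/mL.
Cmax,ss = C₀/(1 − f) ≈ 0.423/0.6464 ≈ 0.654 μg/mL.
Peak 0.7 μg/mL vs MTC 7 μg/mL: below toxic threshold.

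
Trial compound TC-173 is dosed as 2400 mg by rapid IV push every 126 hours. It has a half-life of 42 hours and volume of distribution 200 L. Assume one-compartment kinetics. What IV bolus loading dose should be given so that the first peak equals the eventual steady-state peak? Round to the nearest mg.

2743 mg

f = (1/2)^(126/42) ≈ 0.125000; accumulation ratio R = 1/(1−f) ≈ 1.14286.
Loading dose to hit Cmax,ss on first dose: D_load = D_maint·R ≈ 2400 × 1.14286 ≈ 2742.86 mg.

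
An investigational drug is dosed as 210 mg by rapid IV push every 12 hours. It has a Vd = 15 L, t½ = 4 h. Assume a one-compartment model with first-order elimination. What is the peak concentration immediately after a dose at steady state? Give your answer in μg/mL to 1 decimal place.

τ = 12 h = 3 half-lives, so f = (1/2)^3 = 0.125.
At steady state, R = 1/(1 − 0.125) = 8/7.
Single-dose peak C₀ = D/Vd = 210/15 = 14 μg/mL.
Steady-state peak Cmax,ss = C₀·R = 14 × 8/7 ≈ 16.000 μg/mL.

16.0 μg/mL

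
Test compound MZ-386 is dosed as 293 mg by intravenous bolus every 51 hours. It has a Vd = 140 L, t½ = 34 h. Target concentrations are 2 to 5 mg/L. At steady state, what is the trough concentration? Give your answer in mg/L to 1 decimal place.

1.1 mg/L

Over one 51-h interval, 51/34 ≈ 1.5 half-lives elapse, leaving f ≈ 0.3536 of each dose.
Accumulation ratio R = 1/(1 − f) ≈ 1/0.6464 ≈ 1.5470.
Single-dose peak C₀ = D/Vd = 293/140 ≈ 2.093 mg/L.
Cmax,ss = C₀/(1 − f) ≈ 2.093/0.6464 ≈ 3.238 mg/L.
Steady-state trough Cmin,ss = Cmax,ss·f ≈ 3.238 × 0.3536 ≈ 1.145 mg/L.
Trough 1.1 mg/L vs MEC 2 mg/L: subtherapeutic.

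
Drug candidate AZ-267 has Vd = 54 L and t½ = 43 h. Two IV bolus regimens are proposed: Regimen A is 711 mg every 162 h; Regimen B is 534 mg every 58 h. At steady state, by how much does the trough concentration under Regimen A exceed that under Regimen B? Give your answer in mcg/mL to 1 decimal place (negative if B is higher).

Regimen A: f = (1/2)^(162/43) ≈ 0.0734; Cmin,ss = (711/54)·f/(1−f) ≈ 1.043 mcg/mL.
Regimen B: f = (1/2)^(58/43) ≈ 0.3926; Cmin,ss = (534/54)·f/(1−f) ≈ 6.392 mcg/mL.
Difference ≈ 1.043 − 6.392 ≈ -5.349 mcg/mL.

-5.3 mcg/mL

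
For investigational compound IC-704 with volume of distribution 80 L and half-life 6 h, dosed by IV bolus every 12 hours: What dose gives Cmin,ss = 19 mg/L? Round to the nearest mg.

τ/t½ = 12/6 ≈ 2, so f = (1/2)^(12/6) ≈ 0.250000.
Cmin,ss = (D/Vd)·f/(1−f), so D = Cmin,ss·Vd·(1−f)/f.
D = 19 × 80 × (1−f)/f ≈ 19 × 80 × 3.00000 ≈ 4560.00 mg.

4560 mg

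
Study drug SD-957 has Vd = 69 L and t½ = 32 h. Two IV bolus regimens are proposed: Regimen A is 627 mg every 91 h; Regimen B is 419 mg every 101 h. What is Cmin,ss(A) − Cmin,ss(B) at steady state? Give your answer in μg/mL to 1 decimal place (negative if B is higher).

Regimen A: f = (1/2)^(91/32) ≈ 0.1393; Cmin,ss = (627/69)·f/(1−f) ≈ 1.471 μg/mL.
Regimen B: f = (1/2)^(101/32) ≈ 0.1122; Cmin,ss = (419/69)·f/(1−f) ≈ 0.767 μg/mL.
Difference ≈ 1.471 − 0.767 ≈ 0.704 μg/mL.

0.7 μg/mL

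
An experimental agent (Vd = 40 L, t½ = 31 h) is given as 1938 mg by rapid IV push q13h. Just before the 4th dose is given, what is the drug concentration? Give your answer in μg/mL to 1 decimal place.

f = (1/2)^(τ/t½) = (1/2)^(13/31) ≈ 0.7478.
C₀ = D/Vd = 1938/40 ≈ 48.450 μg/mL.
Before the 4th dose, 3 doses have been given. Superposition: Cmin = C₀·(f + f² + … + f^3).
≈ 48.450 × (0.7478 + 0.5592 + 0.4182) ≈ 48.450 × 1.7252 ≈ 83.586 μg/mL.

83.6 μg/mL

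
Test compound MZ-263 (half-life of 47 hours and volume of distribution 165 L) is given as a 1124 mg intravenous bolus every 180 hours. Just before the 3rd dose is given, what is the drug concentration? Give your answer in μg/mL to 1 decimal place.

0.5 μg/mL

f = (1/2)^(τ/t½) = (1/2)^(180/47) ≈ 0.0703.
C₀ = D/Vd = 1124/165 ≈ 6.812 μg/mL.
Before the 3rd dose, 2 doses have been given. Superposition: Cmin = C₀·(f + f²).
≈ 6.812 × (0.0703 + 0.0049) ≈ 6.812 × 0.0752 ≈ 0.512 μg/mL.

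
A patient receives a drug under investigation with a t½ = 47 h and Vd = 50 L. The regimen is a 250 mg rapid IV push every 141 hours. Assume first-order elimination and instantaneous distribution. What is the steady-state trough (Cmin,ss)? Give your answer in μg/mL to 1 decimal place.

0.7 μg/mL

τ = 141 h = 3 half-lives, so f = (1/2)^3 = 0.125.
Accumulation ratio R = 1/(1 − f) = 1/0.875 = 8/7.
Single-dose peak C₀ = D/Vd = 250/50 = 5 μg/mL.
Steady-state peak Cmax,ss = C₀·R = 5 × 8/7 ≈ 5.714 μg/mL.
Steady-state trough Cmin,ss = Cmax,ss·f ≈ 5.714 × 0.125 ≈ 0.714 μg/mL.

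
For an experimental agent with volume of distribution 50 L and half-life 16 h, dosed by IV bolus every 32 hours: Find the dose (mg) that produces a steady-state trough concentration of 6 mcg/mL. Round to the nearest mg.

900 mg

τ/t½ = 32/16 ≈ 2, so f = (1/2)^(32/16) ≈ 0.250000.
Cmin,ss = (D/Vd)·f/(1−f), so D = Cmin,ss·Vd·(1−f)/f.
D = 6 × 50 × (1−f)/f ≈ 6 × 50 × 3.00000 ≈ 900.00 mg.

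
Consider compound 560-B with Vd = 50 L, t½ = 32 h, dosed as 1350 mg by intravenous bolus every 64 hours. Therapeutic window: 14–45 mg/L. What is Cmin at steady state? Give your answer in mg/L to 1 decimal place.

τ = 64 h = 2 half-lives, so f = (1/2)^2 = 0.25.
At steady state, R = 1/(1 − 0.25) = 4/3.
Single-dose peak C₀ = D/Vd = 1350/50 = 27 mg/L.
Steady-state peak Cmax,ss = C₀·R = 27 × 4/3 ≈ 36.000 mg/L.
Steady-state trough Cmin,ss = Cmax,ss·f ≈ 36.000 × 0.25 ≈ 9.000 mg/L.
Trough 9.0 mg/L vs MEC 14 mg/L: subtherapeutic.

9.0 mg/L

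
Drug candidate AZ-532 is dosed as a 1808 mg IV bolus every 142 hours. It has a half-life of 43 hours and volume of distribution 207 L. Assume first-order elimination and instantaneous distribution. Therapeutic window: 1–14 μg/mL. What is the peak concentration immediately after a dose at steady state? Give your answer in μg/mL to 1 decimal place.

τ/t½ = 142/43 ≈ 3.3023, so fraction remaining f = (1/2)^(142/43) ≈ 0.1014.
At steady state, accumulation factor R = 1/(1 − e^(−kτ)) ≈ 1.1128.
Each bolus raises the concentration by D/Vd = 1808/207 ≈ 8.734 μg/mL.
Steady-state peak Cmax,ss = C₀·R ≈ 8.734 × 1.1128 ≈ 9.719 μg/mL.
Peak 9.7 μg/mL vs MTC 14 μg/mL: below toxic threshold.

9.7 μg/mL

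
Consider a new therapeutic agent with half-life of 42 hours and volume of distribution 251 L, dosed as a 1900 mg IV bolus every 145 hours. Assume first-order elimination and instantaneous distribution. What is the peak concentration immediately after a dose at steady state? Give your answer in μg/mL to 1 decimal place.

τ/t½ = 145/42 ≈ 3.4524, so fraction remaining f = (1/2)^(145/42) ≈ 0.0914.
At steady state, accumulation factor R = 1/(1 − e^(−kτ)) ≈ 1.1006.
Single-dose peak C₀ = D/Vd = 1900/251 ≈ 7.570 μg/mL.
Steady-state peak Cmax,ss = C₀·R ≈ 7.570 × 1.1006 ≈ 8.332 μg/mL.

8.3 μg/mL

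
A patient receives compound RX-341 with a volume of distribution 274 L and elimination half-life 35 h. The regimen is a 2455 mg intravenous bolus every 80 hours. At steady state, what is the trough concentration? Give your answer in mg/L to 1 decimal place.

2.3 mg/L

Over one 80-h interval, 80/35 ≈ 2.2857 half-lives elapse, leaving f ≈ 0.2051 of each dose.
Single-dose peak C₀ = D/Vd = 2455/274 ≈ 8.960 mg/L.
Steady-state trough Cmin,ss = C₀·f/(1−f) ≈ 8.960 × 0.2051/0.7949 ≈ 2.312 mg/L.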